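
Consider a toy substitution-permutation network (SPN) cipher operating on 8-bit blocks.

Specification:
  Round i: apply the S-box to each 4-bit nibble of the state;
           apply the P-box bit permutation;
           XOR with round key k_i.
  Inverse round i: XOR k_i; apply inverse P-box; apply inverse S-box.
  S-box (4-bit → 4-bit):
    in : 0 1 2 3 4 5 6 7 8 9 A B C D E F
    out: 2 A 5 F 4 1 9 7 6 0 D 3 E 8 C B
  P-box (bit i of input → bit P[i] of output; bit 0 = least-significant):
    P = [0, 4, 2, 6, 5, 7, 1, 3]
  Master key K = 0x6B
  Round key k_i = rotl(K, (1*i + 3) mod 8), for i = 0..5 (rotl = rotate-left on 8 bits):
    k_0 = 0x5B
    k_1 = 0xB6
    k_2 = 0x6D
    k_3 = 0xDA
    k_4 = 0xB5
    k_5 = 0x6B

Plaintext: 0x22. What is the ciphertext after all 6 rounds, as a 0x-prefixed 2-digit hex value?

0x7E

s_0 = plaintext = 0x22
s_1 = Round(s_0, k_0) = 0x7C
s_2 = Round(s_1, k_1) = 0x40
s_3 = Round(s_2, k_2) = 0x7F
s_4 = Round(s_3, k_3) = 0x29
s_5 = Round(s_4, k_4) = 0x97
s_6 = Round(s_5, k_5) = 0x7E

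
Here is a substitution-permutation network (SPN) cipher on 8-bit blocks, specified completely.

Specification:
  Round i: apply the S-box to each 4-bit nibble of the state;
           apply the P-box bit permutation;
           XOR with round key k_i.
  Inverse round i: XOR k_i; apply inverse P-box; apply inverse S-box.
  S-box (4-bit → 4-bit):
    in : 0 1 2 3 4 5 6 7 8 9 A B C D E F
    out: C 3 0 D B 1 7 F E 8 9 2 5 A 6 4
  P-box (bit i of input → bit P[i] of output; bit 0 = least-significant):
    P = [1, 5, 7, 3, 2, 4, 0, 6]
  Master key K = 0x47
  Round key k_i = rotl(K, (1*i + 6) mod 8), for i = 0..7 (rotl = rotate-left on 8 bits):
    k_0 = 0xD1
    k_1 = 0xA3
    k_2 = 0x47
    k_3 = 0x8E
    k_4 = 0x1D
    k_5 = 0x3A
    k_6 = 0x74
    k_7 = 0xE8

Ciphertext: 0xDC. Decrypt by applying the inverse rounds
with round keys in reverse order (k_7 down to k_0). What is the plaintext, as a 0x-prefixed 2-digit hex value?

s_0 = ciphertext = 0xDC
s_1 = InvRound(s_0, k_7) = 0x1B
s_2 = InvRound(s_1, k_6) = 0x34
s_3 = InvRound(s_2, k_5) = 0x5A
s_4 = InvRound(s_3, k_4) = 0x35
s_5 = InvRound(s_4, k_3) = 0xE7
s_6 = InvRound(s_5, k_2) = 0x2E
s_7 = InvRound(s_6, k_1) = 0xC0
s_8 = InvRound(s_7, k_0) = 0xE2

0xE2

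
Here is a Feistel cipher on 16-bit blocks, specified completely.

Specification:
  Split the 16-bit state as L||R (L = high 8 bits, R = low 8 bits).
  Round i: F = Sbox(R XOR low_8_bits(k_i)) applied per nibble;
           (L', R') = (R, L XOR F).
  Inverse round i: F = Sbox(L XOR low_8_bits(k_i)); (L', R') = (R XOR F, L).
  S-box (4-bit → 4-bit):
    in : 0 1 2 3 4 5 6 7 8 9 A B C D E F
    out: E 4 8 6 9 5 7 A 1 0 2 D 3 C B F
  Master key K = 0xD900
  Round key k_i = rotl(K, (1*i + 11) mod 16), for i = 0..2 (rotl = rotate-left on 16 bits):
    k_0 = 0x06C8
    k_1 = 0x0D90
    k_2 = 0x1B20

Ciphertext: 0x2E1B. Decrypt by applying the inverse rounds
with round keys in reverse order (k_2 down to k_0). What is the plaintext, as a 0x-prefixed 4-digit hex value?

0xF150

s_0 = ciphertext = 0x2E1B
s_1 = InvRound(s_0, k_2) = 0xF02E
s_2 = InvRound(s_1, k_1) = 0x50F0
s_3 = InvRound(s_2, k_0) = 0xF150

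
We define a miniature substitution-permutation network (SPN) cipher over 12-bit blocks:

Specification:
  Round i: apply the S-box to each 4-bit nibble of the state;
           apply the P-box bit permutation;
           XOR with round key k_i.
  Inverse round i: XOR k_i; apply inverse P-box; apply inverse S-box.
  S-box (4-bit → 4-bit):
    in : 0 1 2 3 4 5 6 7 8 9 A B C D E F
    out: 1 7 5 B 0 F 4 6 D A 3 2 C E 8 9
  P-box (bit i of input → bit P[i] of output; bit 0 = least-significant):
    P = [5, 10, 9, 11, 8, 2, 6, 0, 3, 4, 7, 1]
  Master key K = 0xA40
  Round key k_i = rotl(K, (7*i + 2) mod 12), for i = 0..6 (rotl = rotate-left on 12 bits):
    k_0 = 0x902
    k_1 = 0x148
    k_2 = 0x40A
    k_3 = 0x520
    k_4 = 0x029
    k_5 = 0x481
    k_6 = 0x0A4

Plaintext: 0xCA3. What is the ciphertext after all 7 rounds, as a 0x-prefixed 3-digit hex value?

s_0 = plaintext = 0xCA3
s_1 = Round(s_0, k_0) = 0x4A4
s_2 = Round(s_1, k_1) = 0x04C
s_3 = Round(s_2, k_2) = 0xE02
s_4 = Round(s_3, k_3) = 0x602
s_5 = Round(s_4, k_4) = 0x389
s_6 = Round(s_5, k_5) = 0x9DA
s_7 = Round(s_6, k_6) = 0x4D3

0x4D3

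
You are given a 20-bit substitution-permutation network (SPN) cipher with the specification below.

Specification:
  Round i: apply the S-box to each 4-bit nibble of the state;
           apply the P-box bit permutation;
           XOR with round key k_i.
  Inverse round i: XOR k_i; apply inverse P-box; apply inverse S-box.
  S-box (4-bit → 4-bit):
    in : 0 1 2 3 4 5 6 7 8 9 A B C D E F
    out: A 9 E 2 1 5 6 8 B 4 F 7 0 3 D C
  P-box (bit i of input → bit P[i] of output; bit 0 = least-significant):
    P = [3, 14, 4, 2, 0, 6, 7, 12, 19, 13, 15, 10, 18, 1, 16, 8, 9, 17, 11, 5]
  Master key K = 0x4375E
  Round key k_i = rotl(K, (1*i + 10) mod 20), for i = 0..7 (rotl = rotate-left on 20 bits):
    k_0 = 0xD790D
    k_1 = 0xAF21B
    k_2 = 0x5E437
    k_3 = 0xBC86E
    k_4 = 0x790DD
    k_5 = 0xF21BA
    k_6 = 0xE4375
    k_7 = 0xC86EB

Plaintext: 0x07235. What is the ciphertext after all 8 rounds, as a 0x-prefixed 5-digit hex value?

s_0 = plaintext = 0x07235
s_1 = Round(s_0, k_0) = 0xFDC75
s_2 = Round(s_1, k_1) = 0xEEA21
s_3 = Round(s_2, k_2) = 0x85BDB
s_4 = Round(s_3, k_3) = 0x42A17
s_5 = Round(s_4, k_4) = 0xE27DA
s_6 = Round(s_5, k_5) = 0xE6EC5
s_7 = Round(s_6, k_6) = 0x7CD4F
s_8 = Round(s_7, k_7) = 0x4A6DE

0x4A6DE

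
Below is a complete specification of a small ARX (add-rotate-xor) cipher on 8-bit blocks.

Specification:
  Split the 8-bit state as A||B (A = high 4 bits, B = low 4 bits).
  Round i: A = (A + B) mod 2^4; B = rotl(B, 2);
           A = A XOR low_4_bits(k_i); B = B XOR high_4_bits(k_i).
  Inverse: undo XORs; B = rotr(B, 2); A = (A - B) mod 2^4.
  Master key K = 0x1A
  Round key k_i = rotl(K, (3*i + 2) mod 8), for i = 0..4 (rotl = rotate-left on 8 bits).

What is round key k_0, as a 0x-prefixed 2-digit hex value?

K = 0x1A
k_0 = rotl(K, (3*0+2) mod 8) = rotl(K, 2) = 0x68

0x68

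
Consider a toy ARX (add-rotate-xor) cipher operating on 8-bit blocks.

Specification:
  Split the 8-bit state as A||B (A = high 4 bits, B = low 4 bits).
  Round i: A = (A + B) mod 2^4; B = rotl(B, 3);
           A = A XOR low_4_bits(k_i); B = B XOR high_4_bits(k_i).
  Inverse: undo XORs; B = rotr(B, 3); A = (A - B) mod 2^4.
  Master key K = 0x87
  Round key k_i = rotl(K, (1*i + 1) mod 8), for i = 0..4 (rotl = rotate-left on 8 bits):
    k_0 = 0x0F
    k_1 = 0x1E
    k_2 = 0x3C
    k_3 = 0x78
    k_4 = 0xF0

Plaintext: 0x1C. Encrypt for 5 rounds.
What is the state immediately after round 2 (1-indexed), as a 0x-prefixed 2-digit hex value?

s_0 = plaintext = 0x1C
s_1 = Round(s_0, k_0) = 0x26
s_2 = Round(s_1, k_1) = 0x62
s_3 = Round(s_2, k_2) = 0x42
s_4 = Round(s_3, k_3) = 0xE6
s_5 = Round(s_4, k_4) = 0x4C

0x62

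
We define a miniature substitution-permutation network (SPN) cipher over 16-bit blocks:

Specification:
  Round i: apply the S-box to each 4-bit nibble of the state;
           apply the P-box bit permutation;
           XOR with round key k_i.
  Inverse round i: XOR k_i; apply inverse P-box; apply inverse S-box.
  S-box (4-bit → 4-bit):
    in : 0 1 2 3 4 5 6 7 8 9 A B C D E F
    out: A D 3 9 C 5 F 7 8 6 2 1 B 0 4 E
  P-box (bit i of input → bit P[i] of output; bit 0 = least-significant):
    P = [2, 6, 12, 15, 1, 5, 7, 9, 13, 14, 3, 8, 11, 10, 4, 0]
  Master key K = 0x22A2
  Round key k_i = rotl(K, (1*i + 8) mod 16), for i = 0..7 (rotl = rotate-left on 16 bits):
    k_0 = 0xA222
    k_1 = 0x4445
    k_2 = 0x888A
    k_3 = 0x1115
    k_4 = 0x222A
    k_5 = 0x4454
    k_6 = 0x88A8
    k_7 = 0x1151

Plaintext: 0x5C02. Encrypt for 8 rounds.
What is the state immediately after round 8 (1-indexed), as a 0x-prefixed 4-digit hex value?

s_0 = plaintext = 0x5C02
s_1 = Round(s_0, k_0) = 0xC956
s_2 = Round(s_1, k_1) = 0x988A
s_3 = Round(s_2, k_2) = 0x8FDA
s_4 = Round(s_3, k_3) = 0x505C
s_5 = Round(s_4, k_4) = 0xEBFC
s_6 = Round(s_5, k_5) = 0xE6A0
s_7 = Round(s_6, k_6) = 0x69D0
s_8 = Round(s_7, k_7) = 0xDD08

0xDD08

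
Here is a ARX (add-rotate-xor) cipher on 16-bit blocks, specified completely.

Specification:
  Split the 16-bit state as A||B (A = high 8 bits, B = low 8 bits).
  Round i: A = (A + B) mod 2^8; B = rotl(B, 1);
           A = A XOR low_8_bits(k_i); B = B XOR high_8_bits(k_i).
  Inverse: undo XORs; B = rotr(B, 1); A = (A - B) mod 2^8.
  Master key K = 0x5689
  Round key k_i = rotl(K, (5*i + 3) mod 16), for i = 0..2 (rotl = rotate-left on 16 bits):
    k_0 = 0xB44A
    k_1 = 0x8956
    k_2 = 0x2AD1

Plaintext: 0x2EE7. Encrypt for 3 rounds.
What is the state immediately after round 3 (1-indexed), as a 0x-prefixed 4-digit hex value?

0xDAD4

s_0 = plaintext = 0x2EE7
s_1 = Round(s_0, k_0) = 0x5F7B
s_2 = Round(s_1, k_1) = 0x8C7F
s_3 = Round(s_2, k_2) = 0xDAD4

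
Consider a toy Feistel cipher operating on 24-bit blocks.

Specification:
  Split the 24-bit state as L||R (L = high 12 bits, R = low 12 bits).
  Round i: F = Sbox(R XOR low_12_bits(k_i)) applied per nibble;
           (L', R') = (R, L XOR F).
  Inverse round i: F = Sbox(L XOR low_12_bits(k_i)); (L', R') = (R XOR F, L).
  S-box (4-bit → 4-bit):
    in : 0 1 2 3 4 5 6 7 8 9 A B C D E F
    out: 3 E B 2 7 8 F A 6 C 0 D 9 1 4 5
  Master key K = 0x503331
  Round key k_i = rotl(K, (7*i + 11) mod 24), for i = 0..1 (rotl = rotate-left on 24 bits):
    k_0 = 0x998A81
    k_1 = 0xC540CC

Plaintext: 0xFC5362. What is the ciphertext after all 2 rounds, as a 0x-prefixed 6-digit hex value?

0x38711F

s_0 = plaintext = 0xFC5362
s_1 = Round(s_0, k_0) = 0x362387
s_2 = Round(s_1, k_1) = 0x38711F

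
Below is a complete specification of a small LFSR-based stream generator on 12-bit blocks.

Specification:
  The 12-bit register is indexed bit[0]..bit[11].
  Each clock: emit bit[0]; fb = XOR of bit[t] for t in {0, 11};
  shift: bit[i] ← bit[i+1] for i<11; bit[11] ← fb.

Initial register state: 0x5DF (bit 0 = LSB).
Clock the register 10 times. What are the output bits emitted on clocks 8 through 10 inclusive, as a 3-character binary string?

110

reg_0 = 0x5DF
clock 1: out=1, reg = 0xAEF
clock 2: out=1, reg = 0x577
clock 3: out=1, reg = 0xABB
clock 4: out=1, reg = 0x55D
clock 5: out=1, reg = 0xAAE
clock 6: out=0, reg = 0xD57
clock 7: out=1, reg = 0x6AB
clock 8: out=1, reg = 0xB55
clock 9: out=1, reg = 0x5AA
clock 10: out=0, reg = 0x2D5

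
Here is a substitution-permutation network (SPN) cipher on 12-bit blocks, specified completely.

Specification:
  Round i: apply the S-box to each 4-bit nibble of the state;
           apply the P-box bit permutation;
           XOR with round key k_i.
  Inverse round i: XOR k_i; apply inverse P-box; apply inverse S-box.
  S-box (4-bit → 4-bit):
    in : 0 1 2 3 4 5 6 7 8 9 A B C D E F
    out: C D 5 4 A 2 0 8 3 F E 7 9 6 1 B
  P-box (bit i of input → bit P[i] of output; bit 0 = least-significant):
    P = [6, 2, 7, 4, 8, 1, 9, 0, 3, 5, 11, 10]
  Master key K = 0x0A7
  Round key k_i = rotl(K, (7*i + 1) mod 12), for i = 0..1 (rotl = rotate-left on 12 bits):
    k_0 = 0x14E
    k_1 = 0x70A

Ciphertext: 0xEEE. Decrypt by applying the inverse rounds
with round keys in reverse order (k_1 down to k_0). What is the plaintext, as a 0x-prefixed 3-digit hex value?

s_0 = ciphertext = 0xEEE
s_1 = InvRound(s_0, k_1) = 0xDEB
s_2 = InvRound(s_1, k_0) = 0xA7D

0xA7D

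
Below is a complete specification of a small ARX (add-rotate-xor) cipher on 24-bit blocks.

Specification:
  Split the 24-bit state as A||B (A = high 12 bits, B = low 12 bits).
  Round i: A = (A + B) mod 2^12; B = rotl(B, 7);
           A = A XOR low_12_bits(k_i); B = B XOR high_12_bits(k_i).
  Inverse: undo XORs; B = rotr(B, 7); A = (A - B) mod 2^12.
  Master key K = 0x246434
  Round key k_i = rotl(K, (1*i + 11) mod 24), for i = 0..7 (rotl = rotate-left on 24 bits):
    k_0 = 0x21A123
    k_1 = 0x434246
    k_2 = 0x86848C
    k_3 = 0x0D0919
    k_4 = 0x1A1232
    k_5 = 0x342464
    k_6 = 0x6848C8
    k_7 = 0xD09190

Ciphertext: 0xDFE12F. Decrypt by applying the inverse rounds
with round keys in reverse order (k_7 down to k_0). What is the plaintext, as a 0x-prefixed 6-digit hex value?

0x1DA3E1

s_0 = ciphertext = 0xDFE12F
s_1 = InvRound(s_0, k_7) = 0x7964D8
s_2 = InvRound(s_1, k_6) = 0x3DAB84
s_3 = InvRound(s_2, k_5) = 0xEED8D1
s_4 = InvRound(s_3, k_4) = 0xECDE12
s_5 = InvRound(s_4, k_3) = 0xF7785D
s_6 = InvRound(s_5, k_2) = 0x55B6A0
s_7 = InvRound(s_6, k_1) = 0x498285
s_8 = InvRound(s_7, k_0) = 0x1DA3E1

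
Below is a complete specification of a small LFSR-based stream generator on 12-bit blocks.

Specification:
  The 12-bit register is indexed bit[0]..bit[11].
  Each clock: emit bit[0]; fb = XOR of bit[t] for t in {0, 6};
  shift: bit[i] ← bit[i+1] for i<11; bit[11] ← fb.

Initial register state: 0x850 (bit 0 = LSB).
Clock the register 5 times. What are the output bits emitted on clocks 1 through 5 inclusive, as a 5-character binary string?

reg_0 = 0x850
clock 1: out=0, reg = 0xC28
clock 2: out=0, reg = 0x614
clock 3: out=0, reg = 0x30A
clock 4: out=0, reg = 0x185
clock 5: out=1, reg = 0x8C2

00001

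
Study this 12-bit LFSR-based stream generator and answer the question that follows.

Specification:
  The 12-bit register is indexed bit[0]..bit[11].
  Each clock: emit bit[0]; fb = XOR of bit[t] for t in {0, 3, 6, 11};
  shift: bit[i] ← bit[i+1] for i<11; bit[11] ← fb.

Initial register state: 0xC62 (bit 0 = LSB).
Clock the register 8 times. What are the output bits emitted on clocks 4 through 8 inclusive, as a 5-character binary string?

reg_0 = 0xC62
clock 1: out=0, reg = 0x631
clock 2: out=1, reg = 0xB18
clock 3: out=0, reg = 0x58C
clock 4: out=0, reg = 0xAC6
clock 5: out=0, reg = 0x563
clock 6: out=1, reg = 0x2B1
clock 7: out=1, reg = 0x958
clock 8: out=0, reg = 0xCAC

00110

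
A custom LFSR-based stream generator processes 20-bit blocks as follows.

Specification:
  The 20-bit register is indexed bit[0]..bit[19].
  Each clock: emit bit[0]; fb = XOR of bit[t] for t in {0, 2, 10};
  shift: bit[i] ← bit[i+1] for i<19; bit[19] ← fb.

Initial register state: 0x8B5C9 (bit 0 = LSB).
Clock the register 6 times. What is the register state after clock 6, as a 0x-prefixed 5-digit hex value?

0x5A2D7

reg_0 = 0x8B5C9
clock 1: out=1, reg = 0x45AE4
clock 2: out=0, reg = 0xA2D72
clock 3: out=0, reg = 0xD16B9
clock 4: out=1, reg = 0x68B5C
clock 5: out=0, reg = 0xB45AE
clock 6: out=0, reg = 0x5A2D7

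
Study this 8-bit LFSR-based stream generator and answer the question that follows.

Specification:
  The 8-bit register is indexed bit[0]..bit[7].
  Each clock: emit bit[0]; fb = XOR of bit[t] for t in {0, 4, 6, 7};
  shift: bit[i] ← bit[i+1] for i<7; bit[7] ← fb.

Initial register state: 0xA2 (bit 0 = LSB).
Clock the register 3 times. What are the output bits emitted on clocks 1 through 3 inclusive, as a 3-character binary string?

reg_0 = 0xA2
clock 1: out=0, reg = 0xD1
clock 2: out=1, reg = 0x68
clock 3: out=0, reg = 0xB4

010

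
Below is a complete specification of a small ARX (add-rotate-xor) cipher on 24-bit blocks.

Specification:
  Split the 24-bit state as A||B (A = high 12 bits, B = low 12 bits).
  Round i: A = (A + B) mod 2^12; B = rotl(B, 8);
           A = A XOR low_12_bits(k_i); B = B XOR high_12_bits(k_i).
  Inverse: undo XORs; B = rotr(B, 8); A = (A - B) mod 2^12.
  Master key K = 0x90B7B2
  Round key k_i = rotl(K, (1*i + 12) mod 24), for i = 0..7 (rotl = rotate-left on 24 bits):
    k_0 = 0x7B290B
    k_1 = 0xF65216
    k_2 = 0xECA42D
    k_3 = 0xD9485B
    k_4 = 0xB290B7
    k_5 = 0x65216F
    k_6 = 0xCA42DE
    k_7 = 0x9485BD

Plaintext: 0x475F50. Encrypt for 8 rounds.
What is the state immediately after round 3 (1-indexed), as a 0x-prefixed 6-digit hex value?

s_0 = plaintext = 0x475F50
s_1 = Round(s_0, k_0) = 0xACE747
s_2 = Round(s_1, k_1) = 0x003811
s_3 = Round(s_2, k_2) = 0xC39F4B
s_4 = Round(s_3, k_3) = 0x3DF660
s_5 = Round(s_4, k_4) = 0xA88B4F
s_6 = Round(s_5, k_5) = 0x4B89E6
s_7 = Round(s_6, k_6) = 0xC40A3A
s_8 = Round(s_7, k_7) = 0x3C73EB

0xC39F4B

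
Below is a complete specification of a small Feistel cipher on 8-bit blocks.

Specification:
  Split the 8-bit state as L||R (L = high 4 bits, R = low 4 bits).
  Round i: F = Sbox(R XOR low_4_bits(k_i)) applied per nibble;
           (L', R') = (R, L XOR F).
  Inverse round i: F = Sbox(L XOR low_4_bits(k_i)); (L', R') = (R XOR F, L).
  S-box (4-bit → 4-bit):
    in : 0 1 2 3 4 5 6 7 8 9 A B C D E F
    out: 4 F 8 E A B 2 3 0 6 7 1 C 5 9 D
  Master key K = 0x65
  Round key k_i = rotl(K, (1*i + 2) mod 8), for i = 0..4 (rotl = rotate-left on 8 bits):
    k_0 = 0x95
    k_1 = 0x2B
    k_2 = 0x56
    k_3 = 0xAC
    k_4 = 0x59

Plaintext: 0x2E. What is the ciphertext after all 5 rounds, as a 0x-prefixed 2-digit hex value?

0x34

s_0 = plaintext = 0x2E
s_1 = Round(s_0, k_0) = 0xE3
s_2 = Round(s_1, k_1) = 0x3E
s_3 = Round(s_2, k_2) = 0xE3
s_4 = Round(s_3, k_3) = 0x33
s_5 = Round(s_4, k_4) = 0x34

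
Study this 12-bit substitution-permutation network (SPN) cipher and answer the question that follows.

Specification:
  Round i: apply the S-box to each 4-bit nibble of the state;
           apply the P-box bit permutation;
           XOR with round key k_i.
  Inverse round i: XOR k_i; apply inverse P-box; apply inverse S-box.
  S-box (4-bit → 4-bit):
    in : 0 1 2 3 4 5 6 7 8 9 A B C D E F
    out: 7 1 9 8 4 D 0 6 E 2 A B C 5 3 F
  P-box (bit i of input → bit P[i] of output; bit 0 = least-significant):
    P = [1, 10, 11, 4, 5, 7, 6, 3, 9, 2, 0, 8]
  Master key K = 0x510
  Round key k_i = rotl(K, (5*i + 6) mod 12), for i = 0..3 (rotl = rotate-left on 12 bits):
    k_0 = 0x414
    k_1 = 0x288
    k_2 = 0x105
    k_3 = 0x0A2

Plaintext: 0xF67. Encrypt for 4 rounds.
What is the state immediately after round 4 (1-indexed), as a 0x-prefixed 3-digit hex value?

s_0 = plaintext = 0xF67
s_1 = Round(s_0, k_0) = 0xB11
s_2 = Round(s_1, k_1) = 0x1AE
s_3 = Round(s_2, k_2) = 0x78F
s_4 = Round(s_3, k_3) = 0xC7D

0xC7D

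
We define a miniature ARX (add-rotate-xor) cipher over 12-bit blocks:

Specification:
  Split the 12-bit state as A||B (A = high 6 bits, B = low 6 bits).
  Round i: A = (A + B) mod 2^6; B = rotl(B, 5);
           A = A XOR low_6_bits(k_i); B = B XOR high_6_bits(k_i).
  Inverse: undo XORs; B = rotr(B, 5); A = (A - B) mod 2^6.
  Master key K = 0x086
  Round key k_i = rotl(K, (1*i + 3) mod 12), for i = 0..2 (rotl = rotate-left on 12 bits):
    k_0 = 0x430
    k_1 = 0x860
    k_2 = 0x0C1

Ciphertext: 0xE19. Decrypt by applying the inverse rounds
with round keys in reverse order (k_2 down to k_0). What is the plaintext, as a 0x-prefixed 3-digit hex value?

s_0 = ciphertext = 0xE19
s_1 = InvRound(s_0, k_2) = 0x174
s_2 = InvRound(s_1, k_1) = 0xEEA
s_3 = InvRound(s_2, k_0) = 0x5B5

0x5B5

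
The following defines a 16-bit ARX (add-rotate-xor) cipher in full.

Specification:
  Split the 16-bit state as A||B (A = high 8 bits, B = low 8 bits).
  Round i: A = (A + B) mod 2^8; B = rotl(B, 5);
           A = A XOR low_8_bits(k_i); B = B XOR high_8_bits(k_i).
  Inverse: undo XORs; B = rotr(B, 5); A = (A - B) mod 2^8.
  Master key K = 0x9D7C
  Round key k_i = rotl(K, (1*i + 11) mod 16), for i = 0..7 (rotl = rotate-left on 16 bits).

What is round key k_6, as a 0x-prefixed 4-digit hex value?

0x3AF9

K = 0x9D7C
k_0 = rotl(K, (1*0+11) mod 16) = rotl(K, 11) = 0xE4EB
k_1 = rotl(K, (1*1+11) mod 16) = rotl(K, 12) = 0xC9D7
k_2 = rotl(K, (1*2+11) mod 16) = rotl(K, 13) = 0x93AF
k_3 = rotl(K, (1*3+11) mod 16) = rotl(K, 14) = 0x275F
k_4 = rotl(K, (1*4+11) mod 16) = rotl(K, 15) = 0x4EBE
k_5 = rotl(K, (1*5+11) mod 16) = rotl(K, 0) = 0x9D7C
k_6 = rotl(K, (1*6+11) mod 16) = rotl(K, 1) = 0x3AF9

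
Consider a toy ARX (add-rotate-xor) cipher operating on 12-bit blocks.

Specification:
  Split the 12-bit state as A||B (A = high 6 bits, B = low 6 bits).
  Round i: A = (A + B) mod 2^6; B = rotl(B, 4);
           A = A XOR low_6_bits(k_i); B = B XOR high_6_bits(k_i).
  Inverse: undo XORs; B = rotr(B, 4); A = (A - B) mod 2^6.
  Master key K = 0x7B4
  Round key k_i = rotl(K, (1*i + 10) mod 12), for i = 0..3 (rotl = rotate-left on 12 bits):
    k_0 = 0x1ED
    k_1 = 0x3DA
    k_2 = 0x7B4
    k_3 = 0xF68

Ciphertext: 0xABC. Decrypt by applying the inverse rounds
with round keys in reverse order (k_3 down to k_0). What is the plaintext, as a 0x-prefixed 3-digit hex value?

0x5F5

s_0 = ciphertext = 0xABC
s_1 = InvRound(s_0, k_3) = 0xF84
s_2 = InvRound(s_1, k_2) = 0x869
s_3 = InvRound(s_2, k_1) = 0x85A
s_4 = InvRound(s_3, k_0) = 0x5F5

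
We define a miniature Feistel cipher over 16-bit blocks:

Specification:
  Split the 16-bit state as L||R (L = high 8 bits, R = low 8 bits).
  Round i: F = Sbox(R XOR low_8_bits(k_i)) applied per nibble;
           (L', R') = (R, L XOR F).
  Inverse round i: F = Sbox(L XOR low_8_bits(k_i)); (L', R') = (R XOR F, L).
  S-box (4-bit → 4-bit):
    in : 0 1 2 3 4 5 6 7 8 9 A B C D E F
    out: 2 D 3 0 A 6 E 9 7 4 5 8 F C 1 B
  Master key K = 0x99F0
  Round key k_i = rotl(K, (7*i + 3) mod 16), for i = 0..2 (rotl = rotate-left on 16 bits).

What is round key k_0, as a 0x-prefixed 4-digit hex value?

0xCF84

K = 0x99F0
k_0 = rotl(K, (7*0+3) mod 16) = rotl(K, 3) = 0xCF84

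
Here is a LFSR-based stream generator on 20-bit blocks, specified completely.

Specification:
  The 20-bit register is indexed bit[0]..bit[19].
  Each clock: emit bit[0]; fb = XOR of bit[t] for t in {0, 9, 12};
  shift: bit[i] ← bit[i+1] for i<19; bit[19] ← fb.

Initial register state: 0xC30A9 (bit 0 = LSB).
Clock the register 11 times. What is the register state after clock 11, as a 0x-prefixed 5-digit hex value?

0x8E586

reg_0 = 0xC30A9
clock 1: out=1, reg = 0x61854
clock 2: out=0, reg = 0xB0C2A
clock 3: out=0, reg = 0x58615
clock 4: out=1, reg = 0x2C30A
clock 5: out=0, reg = 0x96185
clock 6: out=1, reg = 0xCB0C2
clock 7: out=0, reg = 0xE5861
clock 8: out=1, reg = 0x72C30
clock 9: out=0, reg = 0x39618
clock 10: out=0, reg = 0x1CB0C
clock 11: out=0, reg = 0x8E586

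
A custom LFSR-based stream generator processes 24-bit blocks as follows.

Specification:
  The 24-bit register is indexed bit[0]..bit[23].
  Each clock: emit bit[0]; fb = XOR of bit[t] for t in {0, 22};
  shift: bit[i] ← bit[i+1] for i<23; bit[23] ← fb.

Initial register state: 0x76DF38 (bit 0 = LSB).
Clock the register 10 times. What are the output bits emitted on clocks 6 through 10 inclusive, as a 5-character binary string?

10011

reg_0 = 0x76DF38
clock 1: out=0, reg = 0xBB6F9C
clock 2: out=0, reg = 0x5DB7CE
clock 3: out=0, reg = 0xAEDBE7
clock 4: out=1, reg = 0xD76DF3
clock 5: out=1, reg = 0x6BB6F9
clock 6: out=1, reg = 0x35DB7C
clock 7: out=0, reg = 0x1AEDBE
clock 8: out=0, reg = 0x0D76DF
clock 9: out=1, reg = 0x86BB6F
clock 10: out=1, reg = 0xC35DB7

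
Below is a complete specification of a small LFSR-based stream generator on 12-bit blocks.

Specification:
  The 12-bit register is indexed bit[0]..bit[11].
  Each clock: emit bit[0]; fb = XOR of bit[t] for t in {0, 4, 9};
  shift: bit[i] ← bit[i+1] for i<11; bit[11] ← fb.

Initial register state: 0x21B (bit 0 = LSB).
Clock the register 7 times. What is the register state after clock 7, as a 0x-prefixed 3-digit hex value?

0x464

reg_0 = 0x21B
clock 1: out=1, reg = 0x90D
clock 2: out=1, reg = 0xC86
clock 3: out=0, reg = 0x643
clock 4: out=1, reg = 0x321
clock 5: out=1, reg = 0x190
clock 6: out=0, reg = 0x8C8
clock 7: out=0, reg = 0x464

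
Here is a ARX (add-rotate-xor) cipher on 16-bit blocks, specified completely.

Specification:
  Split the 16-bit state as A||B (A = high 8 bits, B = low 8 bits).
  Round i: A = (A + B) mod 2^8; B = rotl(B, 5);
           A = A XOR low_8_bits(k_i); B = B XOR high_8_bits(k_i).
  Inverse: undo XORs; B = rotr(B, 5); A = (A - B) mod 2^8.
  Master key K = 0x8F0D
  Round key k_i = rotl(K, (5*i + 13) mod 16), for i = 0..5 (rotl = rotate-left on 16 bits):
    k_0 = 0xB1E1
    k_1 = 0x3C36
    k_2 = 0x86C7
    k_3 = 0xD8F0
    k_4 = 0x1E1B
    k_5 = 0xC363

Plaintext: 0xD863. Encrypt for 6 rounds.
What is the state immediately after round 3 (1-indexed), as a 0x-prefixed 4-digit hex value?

s_0 = plaintext = 0xD863
s_1 = Round(s_0, k_0) = 0xDADD
s_2 = Round(s_1, k_1) = 0x8187
s_3 = Round(s_2, k_2) = 0xCF76
s_4 = Round(s_3, k_3) = 0xB516
s_5 = Round(s_4, k_4) = 0xD0DC
s_6 = Round(s_5, k_5) = 0xCF58

0xCF76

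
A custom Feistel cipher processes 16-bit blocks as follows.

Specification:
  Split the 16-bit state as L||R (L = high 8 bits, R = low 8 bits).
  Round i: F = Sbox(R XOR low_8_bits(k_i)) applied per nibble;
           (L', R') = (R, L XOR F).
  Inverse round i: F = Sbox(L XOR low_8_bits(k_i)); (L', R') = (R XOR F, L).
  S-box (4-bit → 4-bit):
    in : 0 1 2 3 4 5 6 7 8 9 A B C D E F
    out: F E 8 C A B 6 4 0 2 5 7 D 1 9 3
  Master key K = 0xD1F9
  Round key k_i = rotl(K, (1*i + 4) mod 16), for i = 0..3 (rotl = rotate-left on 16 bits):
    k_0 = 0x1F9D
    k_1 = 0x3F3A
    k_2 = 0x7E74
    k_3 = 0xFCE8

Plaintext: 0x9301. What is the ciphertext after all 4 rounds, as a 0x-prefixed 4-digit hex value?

0xFDE0

s_0 = plaintext = 0x9301
s_1 = Round(s_0, k_0) = 0x01BE
s_2 = Round(s_1, k_1) = 0xBE0B
s_3 = Round(s_2, k_2) = 0x0BFD
s_4 = Round(s_3, k_3) = 0xFDE0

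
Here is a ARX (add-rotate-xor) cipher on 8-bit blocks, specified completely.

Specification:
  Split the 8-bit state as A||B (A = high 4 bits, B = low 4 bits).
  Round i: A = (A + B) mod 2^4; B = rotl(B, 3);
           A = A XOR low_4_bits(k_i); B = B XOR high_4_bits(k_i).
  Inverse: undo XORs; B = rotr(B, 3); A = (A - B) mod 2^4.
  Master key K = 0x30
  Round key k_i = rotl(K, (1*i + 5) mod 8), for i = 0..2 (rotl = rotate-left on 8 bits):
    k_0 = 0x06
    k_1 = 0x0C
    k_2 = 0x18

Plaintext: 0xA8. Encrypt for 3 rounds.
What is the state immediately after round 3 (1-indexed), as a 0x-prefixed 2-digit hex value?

s_0 = plaintext = 0xA8
s_1 = Round(s_0, k_0) = 0x44
s_2 = Round(s_1, k_1) = 0x42
s_3 = Round(s_2, k_2) = 0xE0

0xE0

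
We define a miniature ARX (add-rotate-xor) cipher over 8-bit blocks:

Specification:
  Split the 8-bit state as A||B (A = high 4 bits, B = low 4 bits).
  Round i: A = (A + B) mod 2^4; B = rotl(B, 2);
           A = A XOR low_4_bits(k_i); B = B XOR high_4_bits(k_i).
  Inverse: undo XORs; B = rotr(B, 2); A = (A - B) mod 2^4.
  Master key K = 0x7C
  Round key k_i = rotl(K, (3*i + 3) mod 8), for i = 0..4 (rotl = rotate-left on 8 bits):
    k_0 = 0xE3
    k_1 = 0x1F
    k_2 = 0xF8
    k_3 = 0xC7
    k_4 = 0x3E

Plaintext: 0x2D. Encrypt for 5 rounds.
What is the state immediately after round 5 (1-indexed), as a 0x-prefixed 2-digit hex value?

s_0 = plaintext = 0x2D
s_1 = Round(s_0, k_0) = 0xC9
s_2 = Round(s_1, k_1) = 0xA7
s_3 = Round(s_2, k_2) = 0x92
s_4 = Round(s_3, k_3) = 0xC4
s_5 = Round(s_4, k_4) = 0xE2

0xE2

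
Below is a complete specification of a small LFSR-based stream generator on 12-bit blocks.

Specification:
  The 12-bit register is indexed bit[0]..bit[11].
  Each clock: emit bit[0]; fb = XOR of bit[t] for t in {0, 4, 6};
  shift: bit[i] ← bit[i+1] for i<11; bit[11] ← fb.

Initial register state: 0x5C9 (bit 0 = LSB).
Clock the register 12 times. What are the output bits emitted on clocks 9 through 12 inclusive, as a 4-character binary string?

1010

reg_0 = 0x5C9
clock 1: out=1, reg = 0x2E4
clock 2: out=0, reg = 0x972
clock 3: out=0, reg = 0x4B9
clock 4: out=1, reg = 0x25C
clock 5: out=0, reg = 0x12E
clock 6: out=0, reg = 0x097
clock 7: out=1, reg = 0x04B
clock 8: out=1, reg = 0x025
clock 9: out=1, reg = 0x812
clock 10: out=0, reg = 0xC09
clock 11: out=1, reg = 0xE04
clock 12: out=0, reg = 0x702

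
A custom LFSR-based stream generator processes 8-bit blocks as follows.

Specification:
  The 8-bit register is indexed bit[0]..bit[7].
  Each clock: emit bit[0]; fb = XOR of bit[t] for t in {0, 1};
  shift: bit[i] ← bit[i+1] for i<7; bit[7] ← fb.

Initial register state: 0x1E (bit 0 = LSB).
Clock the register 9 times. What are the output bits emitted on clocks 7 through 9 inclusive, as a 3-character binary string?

reg_0 = 0x1E
clock 1: out=0, reg = 0x8F
clock 2: out=1, reg = 0x47
clock 3: out=1, reg = 0x23
clock 4: out=1, reg = 0x11
clock 5: out=1, reg = 0x88
clock 6: out=0, reg = 0x44
clock 7: out=0, reg = 0x22
clock 8: out=0, reg = 0x91
clock 9: out=1, reg = 0xC8

001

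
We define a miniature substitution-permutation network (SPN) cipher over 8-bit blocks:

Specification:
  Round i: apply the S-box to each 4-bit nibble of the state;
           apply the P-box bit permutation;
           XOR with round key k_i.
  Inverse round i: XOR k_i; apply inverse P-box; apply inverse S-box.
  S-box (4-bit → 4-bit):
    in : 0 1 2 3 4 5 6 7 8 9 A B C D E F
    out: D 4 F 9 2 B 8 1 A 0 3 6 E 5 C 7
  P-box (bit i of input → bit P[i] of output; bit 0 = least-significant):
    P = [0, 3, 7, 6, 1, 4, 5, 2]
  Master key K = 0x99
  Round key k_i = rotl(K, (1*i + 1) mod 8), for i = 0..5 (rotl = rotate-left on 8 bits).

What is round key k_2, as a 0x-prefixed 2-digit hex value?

K = 0x99
k_0 = rotl(K, (1*0+1) mod 8) = rotl(K, 1) = 0x33
k_1 = rotl(K, (1*1+1) mod 8) = rotl(K, 2) = 0x66
k_2 = rotl(K, (1*2+1) mod 8) = rotl(K, 3) = 0xCC

0xCC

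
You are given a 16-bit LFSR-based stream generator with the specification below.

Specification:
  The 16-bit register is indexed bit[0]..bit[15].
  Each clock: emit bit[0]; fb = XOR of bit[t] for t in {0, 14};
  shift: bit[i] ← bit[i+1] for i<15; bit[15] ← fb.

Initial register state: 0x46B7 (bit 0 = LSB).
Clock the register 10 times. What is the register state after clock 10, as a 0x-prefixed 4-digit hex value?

reg_0 = 0x46B7
clock 1: out=1, reg = 0x235B
clock 2: out=1, reg = 0x91AD
clock 3: out=1, reg = 0xC8D6
clock 4: out=0, reg = 0xE46B
clock 5: out=1, reg = 0x7235
clock 6: out=1, reg = 0x391A
clock 7: out=0, reg = 0x1C8D
clock 8: out=1, reg = 0x8E46
clock 9: out=0, reg = 0x4723
clock 10: out=1, reg = 0x2391

0x2391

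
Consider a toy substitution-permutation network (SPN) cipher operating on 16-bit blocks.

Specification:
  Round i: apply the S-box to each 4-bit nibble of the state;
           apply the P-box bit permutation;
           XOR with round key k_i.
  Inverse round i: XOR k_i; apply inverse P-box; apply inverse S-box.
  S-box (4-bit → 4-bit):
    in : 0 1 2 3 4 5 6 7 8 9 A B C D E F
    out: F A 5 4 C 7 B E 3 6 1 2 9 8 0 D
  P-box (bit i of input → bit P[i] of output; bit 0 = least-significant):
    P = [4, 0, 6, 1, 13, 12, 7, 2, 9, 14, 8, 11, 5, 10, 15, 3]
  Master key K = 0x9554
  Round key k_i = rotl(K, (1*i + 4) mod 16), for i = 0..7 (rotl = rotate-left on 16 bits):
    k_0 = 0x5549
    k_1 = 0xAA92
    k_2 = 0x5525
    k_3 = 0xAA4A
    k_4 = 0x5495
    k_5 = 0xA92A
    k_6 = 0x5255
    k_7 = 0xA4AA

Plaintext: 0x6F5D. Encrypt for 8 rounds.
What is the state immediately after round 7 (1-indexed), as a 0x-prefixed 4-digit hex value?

s_0 = plaintext = 0x6F5D
s_1 = Round(s_0, k_0) = 0x6AE3
s_2 = Round(s_1, k_1) = 0xACFA
s_3 = Round(s_2, k_2) = 0x7F91
s_4 = Round(s_3, k_3) = 0x35C1
s_5 = Round(s_4, k_4) = 0xB792
s_6 = Round(s_5, k_5) = 0xF4FA
s_7 = Round(s_6, k_6) = 0xFBE9
s_8 = Round(s_7, k_7) = 0x64C3

0xFBE9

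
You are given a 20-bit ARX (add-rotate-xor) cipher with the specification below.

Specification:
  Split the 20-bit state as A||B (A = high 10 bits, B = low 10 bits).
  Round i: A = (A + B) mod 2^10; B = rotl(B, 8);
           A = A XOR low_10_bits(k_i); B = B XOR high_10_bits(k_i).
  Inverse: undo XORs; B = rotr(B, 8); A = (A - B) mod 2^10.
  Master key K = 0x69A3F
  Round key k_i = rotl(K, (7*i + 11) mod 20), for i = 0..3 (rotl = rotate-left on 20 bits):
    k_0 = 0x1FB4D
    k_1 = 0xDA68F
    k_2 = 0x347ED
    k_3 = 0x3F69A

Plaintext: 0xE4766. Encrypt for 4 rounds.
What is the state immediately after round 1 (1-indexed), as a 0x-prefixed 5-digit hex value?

0x6EAA7

s_0 = plaintext = 0xE4766
s_1 = Round(s_0, k_0) = 0x6EAA7
s_2 = Round(s_1, k_1) = 0xBB8C0
s_3 = Round(s_2, k_2) = 0x10CE1
s_4 = Round(s_3, k_3) = 0xEF9C5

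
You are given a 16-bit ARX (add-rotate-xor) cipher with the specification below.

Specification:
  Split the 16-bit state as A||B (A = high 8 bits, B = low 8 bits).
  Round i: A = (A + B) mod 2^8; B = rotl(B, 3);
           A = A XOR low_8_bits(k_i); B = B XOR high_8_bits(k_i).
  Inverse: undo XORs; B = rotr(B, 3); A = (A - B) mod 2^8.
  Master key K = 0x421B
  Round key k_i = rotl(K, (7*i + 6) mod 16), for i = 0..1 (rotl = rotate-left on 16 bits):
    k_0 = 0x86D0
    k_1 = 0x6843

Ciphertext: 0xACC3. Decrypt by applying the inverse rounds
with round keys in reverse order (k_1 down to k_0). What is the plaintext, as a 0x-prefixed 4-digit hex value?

s_0 = ciphertext = 0xACC3
s_1 = InvRound(s_0, k_1) = 0x7A75
s_2 = InvRound(s_1, k_0) = 0x2C7E

0x2C7E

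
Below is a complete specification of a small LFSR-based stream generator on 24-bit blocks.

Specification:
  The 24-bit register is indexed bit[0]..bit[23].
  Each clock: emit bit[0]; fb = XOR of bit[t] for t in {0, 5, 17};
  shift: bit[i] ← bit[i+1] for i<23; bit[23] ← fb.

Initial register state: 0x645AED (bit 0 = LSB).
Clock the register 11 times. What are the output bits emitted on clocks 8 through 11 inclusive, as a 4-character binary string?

1010

reg_0 = 0x645AED
clock 1: out=1, reg = 0x322D76
clock 2: out=0, reg = 0x1916BB
clock 3: out=1, reg = 0x0C8B5D
clock 4: out=1, reg = 0x8645AE
clock 5: out=0, reg = 0x4322D7
clock 6: out=1, reg = 0x21916B
clock 7: out=1, reg = 0x10C8B5
clock 8: out=1, reg = 0x08645A
clock 9: out=0, reg = 0x04322D
clock 10: out=1, reg = 0x021916
clock 11: out=0, reg = 0x810C8B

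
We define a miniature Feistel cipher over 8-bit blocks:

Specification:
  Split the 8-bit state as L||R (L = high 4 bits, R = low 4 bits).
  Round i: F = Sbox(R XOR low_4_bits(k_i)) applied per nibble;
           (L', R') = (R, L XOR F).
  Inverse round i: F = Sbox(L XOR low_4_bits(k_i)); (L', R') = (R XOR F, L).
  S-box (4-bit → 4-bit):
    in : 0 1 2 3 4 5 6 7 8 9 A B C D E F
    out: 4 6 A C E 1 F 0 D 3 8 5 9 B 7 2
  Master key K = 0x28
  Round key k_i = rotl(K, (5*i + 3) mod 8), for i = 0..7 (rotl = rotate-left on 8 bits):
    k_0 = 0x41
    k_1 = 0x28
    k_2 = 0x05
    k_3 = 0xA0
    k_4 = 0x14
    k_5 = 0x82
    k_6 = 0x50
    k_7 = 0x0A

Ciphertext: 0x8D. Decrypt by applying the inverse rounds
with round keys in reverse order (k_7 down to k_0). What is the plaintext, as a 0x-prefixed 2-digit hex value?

0x88

s_0 = ciphertext = 0x8D
s_1 = InvRound(s_0, k_7) = 0x78
s_2 = InvRound(s_1, k_6) = 0x87
s_3 = InvRound(s_2, k_5) = 0xF8
s_4 = InvRound(s_3, k_4) = 0xDF
s_5 = InvRound(s_4, k_3) = 0x4D
s_6 = InvRound(s_5, k_2) = 0xB4
s_7 = InvRound(s_6, k_1) = 0x8B
s_8 = InvRound(s_7, k_0) = 0x88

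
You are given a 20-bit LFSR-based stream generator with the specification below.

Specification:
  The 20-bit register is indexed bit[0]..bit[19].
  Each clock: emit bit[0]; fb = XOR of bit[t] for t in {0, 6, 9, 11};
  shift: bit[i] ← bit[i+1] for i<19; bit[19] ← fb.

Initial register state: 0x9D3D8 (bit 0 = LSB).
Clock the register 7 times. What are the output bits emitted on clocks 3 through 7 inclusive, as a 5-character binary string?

reg_0 = 0x9D3D8
clock 1: out=0, reg = 0x4E9EC
clock 2: out=0, reg = 0x274F6
clock 3: out=0, reg = 0x93A7B
clock 4: out=1, reg = 0x49D3D
clock 5: out=1, reg = 0x24E9E
clock 6: out=0, reg = 0x1274F
clock 7: out=1, reg = 0x893A7

01101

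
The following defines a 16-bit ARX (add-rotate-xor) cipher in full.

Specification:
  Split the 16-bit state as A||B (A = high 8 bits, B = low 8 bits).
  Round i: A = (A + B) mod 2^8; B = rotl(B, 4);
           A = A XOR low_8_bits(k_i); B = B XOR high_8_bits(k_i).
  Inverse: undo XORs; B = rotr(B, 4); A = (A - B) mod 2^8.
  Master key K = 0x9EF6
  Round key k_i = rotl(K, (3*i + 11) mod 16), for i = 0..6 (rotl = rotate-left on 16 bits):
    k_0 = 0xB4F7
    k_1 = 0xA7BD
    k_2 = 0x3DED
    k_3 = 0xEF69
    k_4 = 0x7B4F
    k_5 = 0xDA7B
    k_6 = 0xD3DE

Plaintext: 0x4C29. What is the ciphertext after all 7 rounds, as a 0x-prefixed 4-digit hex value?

0x589A

s_0 = plaintext = 0x4C29
s_1 = Round(s_0, k_0) = 0x8226
s_2 = Round(s_1, k_1) = 0x15C5
s_3 = Round(s_2, k_2) = 0x3761
s_4 = Round(s_3, k_3) = 0xF1F9
s_5 = Round(s_4, k_4) = 0xA5E4
s_6 = Round(s_5, k_5) = 0xF294
s_7 = Round(s_6, k_6) = 0x589A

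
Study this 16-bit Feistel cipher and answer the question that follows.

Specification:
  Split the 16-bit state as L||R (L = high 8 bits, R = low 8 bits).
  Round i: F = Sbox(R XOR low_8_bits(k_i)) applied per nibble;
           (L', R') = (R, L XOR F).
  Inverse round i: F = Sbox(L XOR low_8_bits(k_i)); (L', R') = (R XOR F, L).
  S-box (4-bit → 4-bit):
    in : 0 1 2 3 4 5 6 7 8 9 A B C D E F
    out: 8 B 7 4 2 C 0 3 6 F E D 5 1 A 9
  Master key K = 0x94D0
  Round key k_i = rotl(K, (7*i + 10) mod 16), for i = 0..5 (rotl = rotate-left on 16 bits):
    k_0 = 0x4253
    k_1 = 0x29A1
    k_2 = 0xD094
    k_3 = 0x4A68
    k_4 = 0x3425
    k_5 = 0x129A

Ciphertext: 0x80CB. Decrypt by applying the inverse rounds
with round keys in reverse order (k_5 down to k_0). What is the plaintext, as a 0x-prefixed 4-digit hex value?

0x1DBD

s_0 = ciphertext = 0x80CB
s_1 = InvRound(s_0, k_5) = 0x7580
s_2 = InvRound(s_1, k_4) = 0x4875
s_3 = InvRound(s_2, k_3) = 0x0D48
s_4 = InvRound(s_3, k_2) = 0xB70D
s_5 = InvRound(s_4, k_1) = 0xBDB7
s_6 = InvRound(s_5, k_0) = 0x1DBD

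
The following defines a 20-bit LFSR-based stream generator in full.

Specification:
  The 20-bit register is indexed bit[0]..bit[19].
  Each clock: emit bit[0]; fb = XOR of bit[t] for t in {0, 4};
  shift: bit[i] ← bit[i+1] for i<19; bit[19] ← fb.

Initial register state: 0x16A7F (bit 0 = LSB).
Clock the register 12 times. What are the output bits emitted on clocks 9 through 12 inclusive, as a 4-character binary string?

0101

reg_0 = 0x16A7F
clock 1: out=1, reg = 0x0B53F
clock 2: out=1, reg = 0x05A9F
clock 3: out=1, reg = 0x02D4F
clock 4: out=1, reg = 0x816A7
clock 5: out=1, reg = 0xC0B53
clock 6: out=1, reg = 0x605A9
clock 7: out=1, reg = 0xB02D4
clock 8: out=0, reg = 0xD816A
clock 9: out=0, reg = 0x6C0B5
clock 10: out=1, reg = 0x3605A
clock 11: out=0, reg = 0x9B02D
clock 12: out=1, reg = 0xCD816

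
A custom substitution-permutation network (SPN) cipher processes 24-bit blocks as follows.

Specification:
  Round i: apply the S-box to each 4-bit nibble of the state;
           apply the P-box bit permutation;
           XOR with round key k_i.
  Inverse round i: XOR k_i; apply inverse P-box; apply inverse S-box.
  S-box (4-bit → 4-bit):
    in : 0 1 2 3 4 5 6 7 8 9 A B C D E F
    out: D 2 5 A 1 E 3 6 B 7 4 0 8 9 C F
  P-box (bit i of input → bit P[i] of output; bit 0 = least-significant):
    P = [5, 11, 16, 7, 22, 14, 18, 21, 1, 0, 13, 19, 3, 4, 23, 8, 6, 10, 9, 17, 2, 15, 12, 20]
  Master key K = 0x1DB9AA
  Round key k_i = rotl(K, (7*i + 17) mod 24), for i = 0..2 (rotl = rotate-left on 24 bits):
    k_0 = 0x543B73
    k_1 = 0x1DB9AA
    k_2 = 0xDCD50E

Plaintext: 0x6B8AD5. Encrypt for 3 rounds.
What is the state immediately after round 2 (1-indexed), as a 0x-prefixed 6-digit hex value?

s_0 = plaintext = 0x6B8AD5
s_1 = Round(s_0, k_0) = 0x3592EF
s_2 = Round(s_1, k_1) = 0xAA1710
s_3 = Round(s_2, k_2) = 0xDDA7BF

0xAA1710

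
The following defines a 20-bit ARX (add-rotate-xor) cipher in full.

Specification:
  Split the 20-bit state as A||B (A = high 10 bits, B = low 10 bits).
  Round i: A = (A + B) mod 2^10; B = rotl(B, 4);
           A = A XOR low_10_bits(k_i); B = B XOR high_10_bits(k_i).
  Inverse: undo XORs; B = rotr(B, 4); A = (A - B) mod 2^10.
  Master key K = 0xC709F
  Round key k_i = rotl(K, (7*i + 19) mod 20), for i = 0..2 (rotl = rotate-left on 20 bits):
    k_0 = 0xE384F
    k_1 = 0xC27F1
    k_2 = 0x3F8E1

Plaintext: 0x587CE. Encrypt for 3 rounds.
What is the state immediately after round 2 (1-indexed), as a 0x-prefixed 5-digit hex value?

s_0 = plaintext = 0x587CE
s_1 = Round(s_0, k_0) = 0x58361
s_2 = Round(s_1, k_1) = 0xCC114
s_3 = Round(s_2, k_2) = 0x295BA

0xCC114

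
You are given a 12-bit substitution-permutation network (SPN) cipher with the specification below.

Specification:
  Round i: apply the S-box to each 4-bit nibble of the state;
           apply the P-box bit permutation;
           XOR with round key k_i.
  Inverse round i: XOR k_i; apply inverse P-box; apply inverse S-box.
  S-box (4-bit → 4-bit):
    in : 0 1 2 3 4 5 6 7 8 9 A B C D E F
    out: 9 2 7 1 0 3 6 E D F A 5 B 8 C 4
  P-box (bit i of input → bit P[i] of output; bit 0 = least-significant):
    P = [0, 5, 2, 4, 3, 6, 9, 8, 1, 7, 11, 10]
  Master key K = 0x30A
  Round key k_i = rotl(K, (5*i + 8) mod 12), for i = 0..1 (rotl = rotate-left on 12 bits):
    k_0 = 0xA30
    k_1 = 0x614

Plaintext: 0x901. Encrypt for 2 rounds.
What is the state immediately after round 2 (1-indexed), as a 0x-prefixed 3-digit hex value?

0x9EC

s_0 = plaintext = 0x901
s_1 = Round(s_0, k_0) = 0x79A
s_2 = Round(s_1, k_1) = 0x9EC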